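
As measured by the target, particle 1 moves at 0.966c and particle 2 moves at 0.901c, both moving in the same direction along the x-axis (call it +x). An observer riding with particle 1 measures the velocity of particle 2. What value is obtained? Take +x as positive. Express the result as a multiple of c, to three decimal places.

β_A = 0.966, β_B = 0.901.
Transform to A's frame with the inverse velocity-addition law: u' = (u − v)/(1 − uv/c²), taking u = β_B and v = β_A.
u' = (0.901 − 0.966) / (1 − (0.966)(0.901)) = -0.0650/0.1296 = -0.5014.

-0.501c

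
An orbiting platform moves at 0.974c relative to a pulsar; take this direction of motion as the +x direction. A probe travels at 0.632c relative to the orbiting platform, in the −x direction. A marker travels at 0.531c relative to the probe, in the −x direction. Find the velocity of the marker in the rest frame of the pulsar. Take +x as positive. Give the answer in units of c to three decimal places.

Apply u = (u' + v)/(1 + u'v/c²) successively, working outward toward the pulsar.
Start: velocity of the orbiting platform relative to the pulsar = 0.9740c.
Compose with the probe (u' = -0.632 in the orbiting platform frame): u_1 = (-0.632 + 0.974) / (1 + (-0.632)·0.974) = 0.3420/0.3844 = 0.8896.
Compose with the marker (u' = -0.531 in the probe frame): u_2 = (-0.531 + 0.890) / (1 + (-0.531)·0.890) = 0.3586/0.5276 = 0.6797.

+0.680c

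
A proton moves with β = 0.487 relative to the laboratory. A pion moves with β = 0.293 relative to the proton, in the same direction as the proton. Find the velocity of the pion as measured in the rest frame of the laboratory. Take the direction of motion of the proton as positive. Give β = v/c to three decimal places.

With v = 0.487 and u' = 0.293 (in units of c),
u = (u' + v)/(1 + u'v/c²):
u = (0.293 + 0.487) / (1 + 0.293·0.487) = 0.7800/1.1427 = 0.6826
(Galilean addition would give +0.780c.)

β = 0.683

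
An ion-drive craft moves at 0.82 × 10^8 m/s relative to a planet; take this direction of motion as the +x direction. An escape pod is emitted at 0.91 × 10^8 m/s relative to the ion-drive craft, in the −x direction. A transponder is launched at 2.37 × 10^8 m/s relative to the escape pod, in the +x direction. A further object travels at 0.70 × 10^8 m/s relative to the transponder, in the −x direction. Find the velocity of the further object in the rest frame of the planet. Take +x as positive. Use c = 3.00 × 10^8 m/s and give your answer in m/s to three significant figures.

Apply u = (u' + v)/(1 + u'v/c²) successively, working outward toward the planet.
(Dividing each given speed by c = 3.00 × 10^8 m/s to work in units of c.)
Start: velocity of the ion-drive craft relative to the planet = 0.2733c.
Compose with the escape pod (u' = -0.303 in the ion-drive craft frame): u_1 = (-0.303 + 0.273) / (1 + (-0.303)·0.273) = -0.0300/0.9171 = -0.0327.
Compose with the transponder (u' = 0.790 in the escape pod frame): u_2 = (0.790 + (-0.033)) / (1 + 0.790·(-0.033)) = 0.7573/0.9742 = 0.7774.
Compose with the further object (u' = -0.233 in the transponder frame): u_3 = (-0.233 + 0.777) / (1 + (-0.233)·0.777) = 0.5440/0.8186 = 0.6646.
So u = 0.6646 × 3.00 × 10^8 m/s.

+1.99 × 10^8 m/s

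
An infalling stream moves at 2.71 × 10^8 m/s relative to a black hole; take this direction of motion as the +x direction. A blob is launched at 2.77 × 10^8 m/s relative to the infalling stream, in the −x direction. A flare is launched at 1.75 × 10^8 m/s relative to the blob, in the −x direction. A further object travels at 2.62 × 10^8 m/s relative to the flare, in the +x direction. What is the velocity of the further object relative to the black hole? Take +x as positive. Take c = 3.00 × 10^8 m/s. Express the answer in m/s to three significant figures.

+1.52 × 10^8 m/s

Apply u = (u' + v)/(1 + u'v/c²) successively, working outward toward the black hole.
(Dividing each given speed by c = 3.00 × 10^8 m/s to work in units of c.)
Start: velocity of the infalling stream relative to the black hole = 0.9033c.
Compose with the blob (u' = -0.923 in the infalling stream frame): u_1 = (-0.923 + 0.903) / (1 + (-0.923)·0.903) = -0.0200/0.1659 = -0.1205.
Compose with the flare (u' = -0.583 in the blob frame): u_2 = (-0.583 + (-0.121)) / (1 + (-0.583)·(-0.121)) = -0.7039/1.0703 = -0.6576.
Compose with the further object (u' = 0.873 in the flare frame): u_3 = (0.873 + (-0.658)) / (1 + 0.873·(-0.658)) = 0.2157/0.4257 = 0.5067.
So u = 0.5067 × 3.00 × 10^8 m/s.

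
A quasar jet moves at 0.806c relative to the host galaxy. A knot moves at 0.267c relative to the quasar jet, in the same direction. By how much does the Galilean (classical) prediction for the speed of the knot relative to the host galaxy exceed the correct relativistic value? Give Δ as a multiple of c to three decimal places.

Δ = 0.190c

Galilean: u_cl = 0.267 + 0.806 = 1.0730.
Relativistic: u_rel = (0.267 + 0.806) / (1 + 0.267·0.806) = 1.0730/1.2152 = 0.8830.
Δ = 1.0730 − 0.8830 = 0.1900.
(The classical prediction exceeds c; the relativistic result does not.)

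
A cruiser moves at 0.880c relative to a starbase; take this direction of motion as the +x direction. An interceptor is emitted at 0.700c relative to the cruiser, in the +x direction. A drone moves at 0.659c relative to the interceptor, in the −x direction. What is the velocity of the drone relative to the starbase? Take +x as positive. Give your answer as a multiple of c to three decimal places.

+0.896c

Apply u = (u' + v)/(1 + u'v/c²) successively, working outward toward the starbase.
Start: velocity of the cruiser relative to the starbase = 0.8800c.
Compose with the interceptor (u' = 0.700 in the cruiser frame): u_1 = (0.700 + 0.880) / (1 + 0.700·0.880) = 1.5800/1.6160 = 0.9777.
Compose with the drone (u' = -0.659 in the interceptor frame): u_2 = (-0.659 + 0.978) / (1 + (-0.659)·0.978) = 0.3187/0.3557 = 0.8961.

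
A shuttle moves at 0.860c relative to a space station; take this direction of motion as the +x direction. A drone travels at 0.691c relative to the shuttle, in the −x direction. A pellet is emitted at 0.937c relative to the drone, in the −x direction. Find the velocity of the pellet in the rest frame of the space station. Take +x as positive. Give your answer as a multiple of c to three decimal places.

-0.854c

Apply u = (u' + v)/(1 + u'v/c²) successively, working outward toward the space station.
Start: velocity of the shuttle relative to the space station = 0.8600c.
Compose with the drone (u' = -0.691 in the shuttle frame): u_1 = (-0.691 + 0.860) / (1 + (-0.691)·0.860) = 0.1690/0.4057 = 0.4165.
Compose with the pellet (u' = -0.937 in the drone frame): u_2 = (-0.937 + 0.417) / (1 + (-0.937)·0.417) = -0.5205/0.6097 = -0.8536.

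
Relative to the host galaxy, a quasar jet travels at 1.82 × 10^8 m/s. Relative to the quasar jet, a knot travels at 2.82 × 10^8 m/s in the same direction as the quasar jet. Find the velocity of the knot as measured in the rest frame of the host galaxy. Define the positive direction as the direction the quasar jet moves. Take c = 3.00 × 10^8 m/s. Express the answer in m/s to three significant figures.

In units of c (dividing by 3.00 × 10^8 m/s): v = 0.607, u' = 0.940.
u = (u' + v)/(1 + u'v/c²):
u = (0.940 + 0.607) / (1 + 0.940·0.607) = 1.5467/1.5703 = 0.9850
(Galilean addition would give +1.547c, exceeding c.)
Converting back: u = 0.9850 × 3.00 × 10^8 m/s.

2.95 × 10^8 m/s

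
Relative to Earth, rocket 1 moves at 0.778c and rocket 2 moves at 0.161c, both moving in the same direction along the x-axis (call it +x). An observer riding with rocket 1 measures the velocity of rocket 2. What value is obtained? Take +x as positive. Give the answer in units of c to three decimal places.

β_A = 0.778, β_B = 0.161.
Transform to A's frame with the inverse velocity-addition law: u' = (u − v)/(1 − uv/c²), taking u = β_B and v = β_A.
u' = (0.161 − 0.778) / (1 − (0.778)(0.161)) = -0.6170/0.8747 = -0.7054.

-0.705c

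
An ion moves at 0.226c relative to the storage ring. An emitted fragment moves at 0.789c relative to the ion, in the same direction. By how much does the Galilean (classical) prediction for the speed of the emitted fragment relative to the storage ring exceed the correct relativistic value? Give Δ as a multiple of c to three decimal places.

Galilean: u_cl = 0.789 + 0.226 = 1.0150.
Relativistic: u_rel = (0.789 + 0.226) / (1 + 0.789·0.226) = 1.0150/1.1783 = 0.8614.
Δ = 1.0150 − 0.8614 = 0.1536.
(The classical prediction exceeds c; the relativistic result does not.)

Δ = 0.154c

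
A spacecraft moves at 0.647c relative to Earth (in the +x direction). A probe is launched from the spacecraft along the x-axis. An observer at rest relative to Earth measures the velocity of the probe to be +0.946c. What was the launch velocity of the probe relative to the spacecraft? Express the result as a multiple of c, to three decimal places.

Invert the composition law: u' = (u − v)/(1 − uv/c²).
u' = (0.946 − 0.647) / (1 − (0.946)(0.647)) = 0.2990/0.3879 = 0.7707.

+0.771c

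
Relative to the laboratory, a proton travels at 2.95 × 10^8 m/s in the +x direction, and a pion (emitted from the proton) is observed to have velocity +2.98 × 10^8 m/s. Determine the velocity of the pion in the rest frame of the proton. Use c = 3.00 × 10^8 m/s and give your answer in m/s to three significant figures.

v = 0.983c, u = 0.993c.
Invert the composition law: u' = (u − v)/(1 − uv/c²).
u' = (0.993 − 0.983) / (1 − (0.993)(0.983)) = 0.0100/0.0232 = 0.4306.
u' = 0.4306 × 3.00 × 10^8 m/s.

+1.29 × 10^8 m/s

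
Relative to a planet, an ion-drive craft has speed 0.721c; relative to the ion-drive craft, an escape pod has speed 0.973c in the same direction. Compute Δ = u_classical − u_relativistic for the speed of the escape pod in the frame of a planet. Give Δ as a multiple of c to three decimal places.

Galilean: u_cl = 0.973 + 0.721 = 1.6940.
Relativistic: u_rel = (0.973 + 0.721) / (1 + 0.973·0.721) = 1.6940/1.7015 = 0.9956.
Δ = 1.6940 − 0.9956 = 0.6984.
(The classical prediction exceeds c; the relativistic result does not.)

Δ = 0.698c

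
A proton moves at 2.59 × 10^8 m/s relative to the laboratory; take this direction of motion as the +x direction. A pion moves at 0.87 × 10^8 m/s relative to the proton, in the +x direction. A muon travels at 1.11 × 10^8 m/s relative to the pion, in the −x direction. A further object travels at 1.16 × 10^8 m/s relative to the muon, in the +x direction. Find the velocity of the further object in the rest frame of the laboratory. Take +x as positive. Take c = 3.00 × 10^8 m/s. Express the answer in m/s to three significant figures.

Apply u = (u' + v)/(1 + u'v/c²) successively, working outward toward the laboratory.
(Dividing each given speed by c = 3.00 × 10^8 m/s to work in units of c.)
Start: velocity of the proton relative to the laboratory = 0.8633c.
Compose with the pion (u' = 0.290 in the proton frame): u_1 = (0.290 + 0.863) / (1 + 0.290·0.863) = 1.1533/1.2504 = 0.9224.
Compose with the muon (u' = -0.370 in the pion frame): u_2 = (-0.370 + 0.922) / (1 + (-0.370)·0.922) = 0.5524/0.6587 = 0.8386.
Compose with the further object (u' = 0.387 in the muon frame): u_3 = (0.387 + 0.839) / (1 + 0.387·0.839) = 1.2253/1.3243 = 0.9252.
So u = 0.9252 × 3.00 × 10^8 m/s.

+2.78 × 10^8 m/s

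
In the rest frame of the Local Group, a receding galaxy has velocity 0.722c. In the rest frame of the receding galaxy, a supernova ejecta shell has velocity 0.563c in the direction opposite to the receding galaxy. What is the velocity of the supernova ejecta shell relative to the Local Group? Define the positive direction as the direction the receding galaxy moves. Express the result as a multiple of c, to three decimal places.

With v = 0.722 and u' = -0.563 (in units of c),
u = (u' + v)/(1 + u'v/c²):
u = (-0.563 + 0.722) / (1 + (-0.563)·0.722) = 0.1590/0.5935 = 0.2679

+0.268c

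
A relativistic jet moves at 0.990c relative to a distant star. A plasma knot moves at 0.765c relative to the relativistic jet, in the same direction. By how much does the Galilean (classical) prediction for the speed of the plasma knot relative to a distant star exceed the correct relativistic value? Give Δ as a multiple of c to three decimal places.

Δ = 0.756c

Galilean: u_cl = 0.765 + 0.990 = 1.7550.
Relativistic: u_rel = (0.765 + 0.990) / (1 + 0.765·0.990) = 1.7550/1.7573 = 0.9987.
Δ = 1.7550 − 0.9987 = 0.7563.
(The classical prediction exceeds c; the relativistic result does not.)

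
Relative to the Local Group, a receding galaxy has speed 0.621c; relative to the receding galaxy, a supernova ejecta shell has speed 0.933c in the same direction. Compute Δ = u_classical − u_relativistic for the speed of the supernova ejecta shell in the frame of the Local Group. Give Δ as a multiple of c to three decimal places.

Δ = 0.570c

Galilean: u_cl = 0.933 + 0.621 = 1.5540.
Relativistic: u_rel = (0.933 + 0.621) / (1 + 0.933·0.621) = 1.5540/1.5794 = 0.9839.
Δ = 1.5540 − 0.9839 = 0.5701.
(The classical prediction exceeds c; the relativistic result does not.)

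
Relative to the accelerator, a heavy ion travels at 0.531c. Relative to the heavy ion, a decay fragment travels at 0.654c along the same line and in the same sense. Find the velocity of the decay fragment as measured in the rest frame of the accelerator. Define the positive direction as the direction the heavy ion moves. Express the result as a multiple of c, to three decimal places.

0.880c

With v = 0.531 and u' = 0.654 (in units of c),
u = (u' + v)/(1 + u'v/c²):
u = (0.654 + 0.531) / (1 + 0.654·0.531) = 1.1850/1.3473 = 0.8796
(Galilean addition would give +1.185c, exceeding c.)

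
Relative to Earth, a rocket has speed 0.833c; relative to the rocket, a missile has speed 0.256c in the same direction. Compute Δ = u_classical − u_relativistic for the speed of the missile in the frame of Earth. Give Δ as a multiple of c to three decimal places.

Δ = 0.191c

Galilean: u_cl = 0.256 + 0.833 = 1.0890.
Relativistic: u_rel = (0.256 + 0.833) / (1 + 0.256·0.833) = 1.0890/1.2132 = 0.8976.
Δ = 1.0890 − 0.8976 = 0.1914.
(The classical prediction exceeds c; the relativistic result does not.)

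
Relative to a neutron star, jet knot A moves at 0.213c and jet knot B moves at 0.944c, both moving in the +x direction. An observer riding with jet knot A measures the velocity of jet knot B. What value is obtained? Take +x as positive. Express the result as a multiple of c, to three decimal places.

β_A = 0.213, β_B = 0.944.
Transform to A's frame with the inverse velocity-addition law: u' = (u − v)/(1 − uv/c²), taking u = β_B and v = β_A.
u' = (0.944 − 0.213) / (1 − (0.213)(0.944)) = 0.7310/0.7989 = 0.9150.

+0.915c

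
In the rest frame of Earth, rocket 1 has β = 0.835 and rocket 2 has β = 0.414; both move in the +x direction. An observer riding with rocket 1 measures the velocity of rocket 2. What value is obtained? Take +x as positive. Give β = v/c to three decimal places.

β_A = 0.835, β_B = 0.414.
Transform to A's frame with the inverse velocity-addition law: u' = (u − v)/(1 − uv/c²), taking u = β_B and v = β_A.
u' = (0.414 − 0.835) / (1 − (0.835)(0.414)) = -0.4210/0.6543 = -0.6434.

β = -0.643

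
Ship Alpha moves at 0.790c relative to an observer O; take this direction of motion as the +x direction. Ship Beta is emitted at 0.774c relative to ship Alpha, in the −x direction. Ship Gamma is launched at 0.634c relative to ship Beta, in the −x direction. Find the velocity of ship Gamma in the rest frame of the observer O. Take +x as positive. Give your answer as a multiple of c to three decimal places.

Apply u = (u' + v)/(1 + u'v/c²) successively, working outward toward the observer O.
Start: velocity of ship Alpha relative to the observer O = 0.7900c.
Compose with ship Beta (u' = -0.774 in ship Alpha frame): u_1 = (-0.774 + 0.790) / (1 + (-0.774)·0.790) = 0.0160/0.3885 = 0.0412.
Compose with ship Gamma (u' = -0.634 in ship Beta frame): u_2 = (-0.634 + 0.041) / (1 + (-0.634)·0.041) = -0.5928/0.9739 = -0.6087.

-0.609c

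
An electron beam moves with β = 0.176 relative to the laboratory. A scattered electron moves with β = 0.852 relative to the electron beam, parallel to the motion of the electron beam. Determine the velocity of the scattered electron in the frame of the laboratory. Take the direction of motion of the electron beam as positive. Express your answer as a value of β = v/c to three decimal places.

β = 0.894

With v = 0.176 and u' = 0.852 (in units of c),
u = (u' + v)/(1 + u'v/c²):
u = (0.852 + 0.176) / (1 + 0.852·0.176) = 1.0280/1.1500 = 0.8940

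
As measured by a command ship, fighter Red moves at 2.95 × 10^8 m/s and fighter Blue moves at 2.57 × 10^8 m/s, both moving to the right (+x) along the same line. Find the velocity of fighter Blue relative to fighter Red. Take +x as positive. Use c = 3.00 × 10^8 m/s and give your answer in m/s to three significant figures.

β_A = 0.983, β_B = 0.857 (dividing each by c = 3.00 × 10^8 m/s).
Transform to A's frame with the inverse velocity-addition law: u' = (u − v)/(1 − uv/c²), taking u = β_B and v = β_A.
u' = (0.857 − 0.983) / (1 − (0.983)(0.857)) = -0.1267/0.1576 = -0.8037.
u' = -0.8037 × 3.00 × 10^8 m/s.

-2.41 × 10^8 m/s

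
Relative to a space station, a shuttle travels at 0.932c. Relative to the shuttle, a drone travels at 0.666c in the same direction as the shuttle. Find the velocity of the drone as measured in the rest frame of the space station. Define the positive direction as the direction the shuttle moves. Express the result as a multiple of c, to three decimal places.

With v = 0.932 and u' = 0.666 (in units of c),
u = (u' + v)/(1 + u'v/c²):
u = (0.666 + 0.932) / (1 + 0.666·0.932) = 1.5980/1.6207 = 0.9860
(Galilean addition would give +1.598c, exceeding c.)

0.986c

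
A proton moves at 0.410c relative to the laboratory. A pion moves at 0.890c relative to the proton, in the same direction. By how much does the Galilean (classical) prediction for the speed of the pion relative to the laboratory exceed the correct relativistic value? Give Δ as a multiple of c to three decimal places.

Δ = 0.348c

Galilean: u_cl = 0.890 + 0.410 = 1.3000.
Relativistic: u_rel = (0.890 + 0.410) / (1 + 0.890·0.410) = 1.3000/1.3649 = 0.9525.
Δ = 1.3000 − 0.9525 = 0.3475.
(The classical prediction exceeds c; the relativistic result does not.)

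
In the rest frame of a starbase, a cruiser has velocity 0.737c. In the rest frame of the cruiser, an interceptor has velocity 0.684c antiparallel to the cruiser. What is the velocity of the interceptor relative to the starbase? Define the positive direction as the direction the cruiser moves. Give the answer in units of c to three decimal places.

+0.107c

With v = 0.737 and u' = -0.684 (in units of c),
u = (u' + v)/(1 + u'v/c²):
u = (-0.684 + 0.737) / (1 + (-0.684)·0.737) = 0.0530/0.4959 = 0.1069
(Galilean addition would give +0.053c.)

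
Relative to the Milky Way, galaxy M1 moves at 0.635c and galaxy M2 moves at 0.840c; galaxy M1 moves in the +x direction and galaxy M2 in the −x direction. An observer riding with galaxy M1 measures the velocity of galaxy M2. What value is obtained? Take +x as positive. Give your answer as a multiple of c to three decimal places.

-0.962c

β_A = 0.635, β_B = -0.840.
Transform to A's frame with the inverse velocity-addition law: u' = (u − v)/(1 − uv/c²), taking u = β_B and v = β_A.
u' = (-0.840 − 0.635) / (1 − (0.635)(-0.840)) = -1.4750/1.5334 = -0.9619.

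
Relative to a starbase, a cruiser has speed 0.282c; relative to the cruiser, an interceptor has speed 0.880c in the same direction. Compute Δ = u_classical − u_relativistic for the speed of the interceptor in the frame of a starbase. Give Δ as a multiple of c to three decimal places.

Δ = 0.231c

Galilean: u_cl = 0.880 + 0.282 = 1.1620.
Relativistic: u_rel = (0.880 + 0.282) / (1 + 0.880·0.282) = 1.1620/1.2482 = 0.9310.
Δ = 1.1620 − 0.9310 = 0.2310.
(The classical prediction exceeds c; the relativistic result does not.)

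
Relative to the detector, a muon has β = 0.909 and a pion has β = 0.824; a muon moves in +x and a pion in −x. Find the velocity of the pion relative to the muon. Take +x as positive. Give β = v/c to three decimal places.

β_A = 0.909, β_B = -0.824.
Transform to A's frame with the inverse velocity-addition law: u' = (u − v)/(1 − uv/c²), taking u = β_B and v = β_A.
u' = (-0.824 − 0.909) / (1 − (0.909)(-0.824)) = -1.7330/1.7490 = -0.9908.

β = -0.991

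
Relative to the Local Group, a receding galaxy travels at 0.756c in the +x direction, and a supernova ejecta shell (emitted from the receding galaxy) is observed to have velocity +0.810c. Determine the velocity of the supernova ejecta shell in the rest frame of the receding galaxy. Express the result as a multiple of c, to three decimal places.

+0.139c

Invert the composition law: u' = (u − v)/(1 − uv/c²).
u' = (0.810 − 0.756) / (1 − (0.810)(0.756)) = 0.0540/0.3876 = 0.1393.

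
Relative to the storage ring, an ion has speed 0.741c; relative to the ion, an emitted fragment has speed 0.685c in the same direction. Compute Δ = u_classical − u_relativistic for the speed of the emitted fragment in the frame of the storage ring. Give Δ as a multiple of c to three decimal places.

Δ = 0.480c

Galilean: u_cl = 0.685 + 0.741 = 1.4260.
Relativistic: u_rel = (0.685 + 0.741) / (1 + 0.685·0.741) = 1.4260/1.5076 = 0.9459.
Δ = 1.4260 − 0.9459 = 0.4801.
(The classical prediction exceeds c; the relativistic result does not.)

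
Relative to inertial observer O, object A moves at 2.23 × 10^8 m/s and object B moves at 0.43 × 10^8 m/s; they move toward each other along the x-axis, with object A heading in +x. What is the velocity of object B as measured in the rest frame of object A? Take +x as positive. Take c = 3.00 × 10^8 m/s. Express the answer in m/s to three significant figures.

-2.40 × 10^8 m/s

β_A = 0.743, β_B = -0.143 (dividing each by c = 3.00 × 10^8 m/s).
Transform to A's frame with the inverse velocity-addition law: u' = (u − v)/(1 − uv/c²), taking u = β_B and v = β_A.
u' = (-0.143 − 0.743) / (1 − (0.743)(-0.143)) = -0.8867/1.1065 = -0.8013.
u' = -0.8013 × 3.00 × 10^8 m/s.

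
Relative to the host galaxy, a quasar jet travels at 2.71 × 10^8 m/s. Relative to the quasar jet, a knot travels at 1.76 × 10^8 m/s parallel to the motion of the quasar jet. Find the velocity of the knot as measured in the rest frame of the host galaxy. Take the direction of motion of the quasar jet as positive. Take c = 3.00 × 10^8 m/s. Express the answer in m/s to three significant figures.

2.92 × 10^8 m/s

In units of c (dividing by 3.00 × 10^8 m/s): v = 0.903, u' = 0.587.
u = (u' + v)/(1 + u'v/c²):
u = (0.587 + 0.903) / (1 + 0.587·0.903) = 1.4900/1.5300 = 0.9739
Converting back: u = 0.9739 × 3.00 × 10^8 m/s.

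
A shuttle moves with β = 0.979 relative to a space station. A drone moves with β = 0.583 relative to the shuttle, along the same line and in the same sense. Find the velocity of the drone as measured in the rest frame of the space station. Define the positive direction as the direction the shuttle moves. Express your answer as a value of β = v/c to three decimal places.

With v = 0.979 and u' = 0.583 (in units of c),
u = (u' + v)/(1 + u'v/c²):
u = (0.583 + 0.979) / (1 + 0.583·0.979) = 1.5620/1.5708 = 0.9944
(Galilean addition would give +1.562c, exceeding c.)

β = 0.994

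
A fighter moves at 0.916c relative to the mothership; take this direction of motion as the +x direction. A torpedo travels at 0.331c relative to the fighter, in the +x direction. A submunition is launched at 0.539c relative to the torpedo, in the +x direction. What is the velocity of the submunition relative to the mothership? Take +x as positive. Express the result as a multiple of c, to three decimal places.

Apply u = (u' + v)/(1 + u'v/c²) successively, working outward toward the mothership.
Start: velocity of the fighter relative to the mothership = 0.9160c.
Compose with the torpedo (u' = 0.331 in the fighter frame): u_1 = (0.331 + 0.916) / (1 + 0.331·0.916) = 1.2470/1.3032 = 0.9569.
Compose with the submunition (u' = 0.539 in the torpedo frame): u_2 = (0.539 + 0.957) / (1 + 0.539·0.957) = 1.4959/1.5158 = 0.9869.

0.987c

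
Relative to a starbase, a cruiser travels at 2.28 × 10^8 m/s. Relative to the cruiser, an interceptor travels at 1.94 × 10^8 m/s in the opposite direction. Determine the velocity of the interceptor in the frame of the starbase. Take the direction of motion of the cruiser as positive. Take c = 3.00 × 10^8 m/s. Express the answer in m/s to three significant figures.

In units of c (dividing by 3.00 × 10^8 m/s): v = 0.760, u' = -0.647.
u = (u' + v)/(1 + u'v/c²):
u = (-0.647 + 0.760) / (1 + (-0.647)·0.760) = 0.1133/0.5085 = 0.2229
(Galilean addition would give +0.113c.)
Converting back: u = 0.2229 × 3.00 × 10^8 m/s.

+6.69 × 10^7 m/s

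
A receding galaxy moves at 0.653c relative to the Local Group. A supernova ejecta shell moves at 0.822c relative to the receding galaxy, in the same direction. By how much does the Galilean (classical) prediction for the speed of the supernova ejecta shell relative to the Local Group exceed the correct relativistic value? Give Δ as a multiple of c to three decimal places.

Δ = 0.515c

Galilean: u_cl = 0.822 + 0.653 = 1.4750.
Relativistic: u_rel = (0.822 + 0.653) / (1 + 0.822·0.653) = 1.4750/1.5368 = 0.9598.
Δ = 1.4750 − 0.9598 = 0.5152.
(The classical prediction exceeds c; the relativistic result does not.)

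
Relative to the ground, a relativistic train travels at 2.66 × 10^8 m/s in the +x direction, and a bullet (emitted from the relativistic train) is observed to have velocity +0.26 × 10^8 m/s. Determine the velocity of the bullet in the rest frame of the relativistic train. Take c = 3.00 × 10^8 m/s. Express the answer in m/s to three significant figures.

v = 0.887c, u = 0.087c.
Invert the composition law: u' = (u − v)/(1 − uv/c²).
u' = (0.087 − 0.887) / (1 − (0.087)(0.887)) = -0.8000/0.9232 = -0.8666.
u' = -0.8666 × 3.00 × 10^8 m/s.

-2.60 × 10^8 m/s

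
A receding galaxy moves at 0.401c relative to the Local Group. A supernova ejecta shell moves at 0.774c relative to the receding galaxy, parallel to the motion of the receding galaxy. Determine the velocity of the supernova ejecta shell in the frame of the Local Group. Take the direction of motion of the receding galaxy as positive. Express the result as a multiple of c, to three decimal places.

0.897c

With v = 0.401 and u' = 0.774 (in units of c),
u = (u' + v)/(1 + u'v/c²):
u = (0.774 + 0.401) / (1 + 0.774·0.401) = 1.1750/1.3104 = 0.8967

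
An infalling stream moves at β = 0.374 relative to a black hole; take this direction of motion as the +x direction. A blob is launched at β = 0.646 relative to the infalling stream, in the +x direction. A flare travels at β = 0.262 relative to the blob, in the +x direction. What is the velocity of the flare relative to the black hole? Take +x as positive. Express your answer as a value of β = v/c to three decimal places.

Apply u = (u' + v)/(1 + u'v/c²) successively, working outward toward the black hole.
Start: velocity of the infalling stream relative to the black hole = 0.3740c.
Compose with the blob (u' = 0.646 in the infalling stream frame): u_1 = (0.646 + 0.374) / (1 + 0.646·0.374) = 1.0200/1.2416 = 0.8215.
Compose with the flare (u' = 0.262 in the blob frame): u_2 = (0.262 + 0.822) / (1 + 0.262·0.822) = 1.0835/1.2152 = 0.8916.

β = 0.892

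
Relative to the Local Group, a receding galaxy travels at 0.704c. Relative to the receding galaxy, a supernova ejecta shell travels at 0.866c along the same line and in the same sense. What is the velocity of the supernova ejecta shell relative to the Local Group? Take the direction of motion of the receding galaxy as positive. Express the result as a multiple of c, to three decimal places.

With v = 0.704 and u' = 0.866 (in units of c),
u = (u' + v)/(1 + u'v/c²):
u = (0.866 + 0.704) / (1 + 0.866·0.704) = 1.5700/1.6097 = 0.9754

0.975c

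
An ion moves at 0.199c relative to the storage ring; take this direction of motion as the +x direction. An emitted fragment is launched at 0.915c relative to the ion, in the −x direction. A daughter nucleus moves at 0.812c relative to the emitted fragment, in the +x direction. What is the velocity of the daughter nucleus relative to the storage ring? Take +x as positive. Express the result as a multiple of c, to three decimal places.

-0.219c

Apply u = (u' + v)/(1 + u'v/c²) successively, working outward toward the storage ring.
Start: velocity of the ion relative to the storage ring = 0.1990c.
Compose with the emitted fragment (u' = -0.915 in the ion frame): u_1 = (-0.915 + 0.199) / (1 + (-0.915)·0.199) = -0.7160/0.8179 = -0.8754.
Compose with the daughter nucleus (u' = 0.812 in the emitted fragment frame): u_2 = (0.812 + (-0.875)) / (1 + 0.812·(-0.875)) = -0.0634/0.2892 = -0.2192.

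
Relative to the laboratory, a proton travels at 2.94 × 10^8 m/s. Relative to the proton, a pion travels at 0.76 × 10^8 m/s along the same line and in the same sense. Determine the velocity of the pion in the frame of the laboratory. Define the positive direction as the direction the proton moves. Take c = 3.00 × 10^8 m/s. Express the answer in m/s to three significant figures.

In units of c (dividing by 3.00 × 10^8 m/s): v = 0.980, u' = 0.253.
u = (u' + v)/(1 + u'v/c²):
u = (0.253 + 0.980) / (1 + 0.253·0.980) = 1.2333/1.2483 = 0.9880
Converting back: u = 0.9880 × 3.00 × 10^8 m/s.

2.96 × 10^8 m/s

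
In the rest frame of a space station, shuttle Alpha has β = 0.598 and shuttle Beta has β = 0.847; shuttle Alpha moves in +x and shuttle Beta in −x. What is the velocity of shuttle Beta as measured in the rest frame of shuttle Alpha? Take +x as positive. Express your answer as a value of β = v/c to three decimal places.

β = -0.959

β_A = 0.598, β_B = -0.847.
Transform to A's frame with the inverse velocity-addition law: u' = (u − v)/(1 − uv/c²), taking u = β_B and v = β_A.
u' = (-0.847 − 0.598) / (1 − (0.598)(-0.847)) = -1.4450/1.5065 = -0.9592.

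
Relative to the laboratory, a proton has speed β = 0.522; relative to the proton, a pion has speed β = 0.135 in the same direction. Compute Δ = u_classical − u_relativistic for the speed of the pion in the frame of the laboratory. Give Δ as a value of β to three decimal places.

Δ = 0.043

Galilean: u_cl = 0.135 + 0.522 = 0.6570.
Relativistic: u_rel = (0.135 + 0.522) / (1 + 0.135·0.522) = 0.6570/1.0705 = 0.6137.
Δ = 0.6570 − 0.6137 = 0.0433.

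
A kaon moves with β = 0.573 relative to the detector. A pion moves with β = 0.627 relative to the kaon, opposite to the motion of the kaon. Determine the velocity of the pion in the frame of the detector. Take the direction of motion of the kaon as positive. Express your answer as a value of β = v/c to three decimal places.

With v = 0.573 and u' = -0.627 (in units of c),
u = (u' + v)/(1 + u'v/c²):
u = (-0.627 + 0.573) / (1 + (-0.627)·0.573) = -0.0540/0.6407 = -0.0843
(Galilean addition would give -0.054c.)

β = -0.084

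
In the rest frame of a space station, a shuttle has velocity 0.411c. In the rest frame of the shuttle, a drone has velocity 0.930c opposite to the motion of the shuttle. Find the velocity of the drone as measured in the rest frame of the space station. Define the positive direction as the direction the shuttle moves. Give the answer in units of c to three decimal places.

With v = 0.411 and u' = -0.930 (in units of c),
u = (u' + v)/(1 + u'v/c²):
u = (-0.930 + 0.411) / (1 + (-0.930)·0.411) = -0.5190/0.6178 = -0.8401

-0.840c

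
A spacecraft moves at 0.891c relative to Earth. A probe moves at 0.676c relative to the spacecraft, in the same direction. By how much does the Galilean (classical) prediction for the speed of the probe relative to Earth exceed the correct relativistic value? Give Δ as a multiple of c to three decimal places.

Galilean: u_cl = 0.676 + 0.891 = 1.5670.
Relativistic: u_rel = (0.676 + 0.891) / (1 + 0.676·0.891) = 1.5670/1.6023 = 0.9780.
Δ = 1.5670 − 0.9780 = 0.5890.
(The classical prediction exceeds c; the relativistic result does not.)

Δ = 0.589c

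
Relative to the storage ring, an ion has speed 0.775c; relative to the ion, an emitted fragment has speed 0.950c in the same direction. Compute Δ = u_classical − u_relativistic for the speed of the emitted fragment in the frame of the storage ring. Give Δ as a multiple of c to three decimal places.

Galilean: u_cl = 0.950 + 0.775 = 1.7250.
Relativistic: u_rel = (0.950 + 0.775) / (1 + 0.950·0.775) = 1.7250/1.7363 = 0.9935.
Δ = 1.7250 − 0.9935 = 0.7315.
(The classical prediction exceeds c; the relativistic result does not.)

Δ = 0.731c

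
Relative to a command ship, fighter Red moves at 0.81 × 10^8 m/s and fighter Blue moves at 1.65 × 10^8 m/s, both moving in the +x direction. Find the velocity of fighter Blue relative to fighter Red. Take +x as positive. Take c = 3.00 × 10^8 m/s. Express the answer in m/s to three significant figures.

β_A = 0.270, β_B = 0.550 (dividing each by c = 3.00 × 10^8 m/s).
Transform to A's frame with the inverse velocity-addition law: u' = (u − v)/(1 − uv/c²), taking u = β_B and v = β_A.
u' = (0.550 − 0.270) / (1 − (0.270)(0.550)) = 0.2800/0.8515 = 0.3288.
u' = 0.3288 × 3.00 × 10^8 m/s.

+9.86 × 10^7 m/s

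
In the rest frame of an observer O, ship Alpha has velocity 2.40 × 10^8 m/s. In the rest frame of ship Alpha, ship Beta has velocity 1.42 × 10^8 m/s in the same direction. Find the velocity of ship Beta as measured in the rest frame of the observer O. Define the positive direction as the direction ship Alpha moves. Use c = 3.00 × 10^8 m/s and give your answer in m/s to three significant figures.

2.77 × 10^8 m/s

In units of c (dividing by 3.00 × 10^8 m/s): v = 0.800, u' = 0.473.
u = (u' + v)/(1 + u'v/c²):
u = (0.473 + 0.800) / (1 + 0.473·0.800) = 1.2733/1.3787 = 0.9236
Converting back: u = 0.9236 × 3.00 × 10^8 m/s.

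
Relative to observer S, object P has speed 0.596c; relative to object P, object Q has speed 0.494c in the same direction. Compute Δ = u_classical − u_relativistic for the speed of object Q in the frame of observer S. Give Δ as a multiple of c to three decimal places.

Galilean: u_cl = 0.494 + 0.596 = 1.0900.
Relativistic: u_rel = (0.494 + 0.596) / (1 + 0.494·0.596) = 1.0900/1.2944 = 0.8421.
Δ = 1.0900 − 0.8421 = 0.2479.
(The classical prediction exceeds c; the relativistic result does not.)

Δ = 0.248c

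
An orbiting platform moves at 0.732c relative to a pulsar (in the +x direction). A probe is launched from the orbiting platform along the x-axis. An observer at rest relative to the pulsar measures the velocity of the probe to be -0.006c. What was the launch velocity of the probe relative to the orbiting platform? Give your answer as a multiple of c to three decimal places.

-0.735c

Invert the composition law: u' = (u − v)/(1 − uv/c²).
u' = (-0.006 − 0.732) / (1 − (-0.006)(0.732)) = -0.7380/1.0044 = -0.7348.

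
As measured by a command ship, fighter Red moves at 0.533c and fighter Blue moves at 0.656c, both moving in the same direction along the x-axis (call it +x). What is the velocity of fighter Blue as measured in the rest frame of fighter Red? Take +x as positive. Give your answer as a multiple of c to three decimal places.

β_A = 0.533, β_B = 0.656.
Transform to A's frame with the inverse velocity-addition law: u' = (u − v)/(1 − uv/c²), taking u = β_B and v = β_A.
u' = (0.656 − 0.533) / (1 − (0.533)(0.656)) = 0.1230/0.6504 = 0.1891.

+0.189c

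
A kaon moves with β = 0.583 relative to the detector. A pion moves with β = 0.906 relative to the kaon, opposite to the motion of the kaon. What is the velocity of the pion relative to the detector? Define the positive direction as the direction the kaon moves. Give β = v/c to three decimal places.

β = -0.685

With v = 0.583 and u' = -0.906 (in units of c),
u = (u' + v)/(1 + u'v/c²):
u = (-0.906 + 0.583) / (1 + (-0.906)·0.583) = -0.3230/0.4718 = -0.6846
(Galilean addition would give -0.323c.)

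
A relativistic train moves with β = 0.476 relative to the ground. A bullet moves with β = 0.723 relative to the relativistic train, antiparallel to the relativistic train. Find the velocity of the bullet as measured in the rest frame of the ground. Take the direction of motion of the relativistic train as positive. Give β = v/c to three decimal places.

With v = 0.476 and u' = -0.723 (in units of c),
u = (u' + v)/(1 + u'v/c²):
u = (-0.723 + 0.476) / (1 + (-0.723)·0.476) = -0.2470/0.6559 = -0.3766
(Galilean addition would give -0.247c.)

β = -0.377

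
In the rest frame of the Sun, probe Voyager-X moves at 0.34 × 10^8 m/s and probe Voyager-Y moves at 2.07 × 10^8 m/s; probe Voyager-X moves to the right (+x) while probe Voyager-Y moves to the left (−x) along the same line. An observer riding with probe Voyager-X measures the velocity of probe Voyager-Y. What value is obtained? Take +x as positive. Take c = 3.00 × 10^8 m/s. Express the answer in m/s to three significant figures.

-2.24 × 10^8 m/s

β_A = 0.113, β_B = -0.690 (dividing each by c = 3.00 × 10^8 m/s).
Transform to A's frame with the inverse velocity-addition law: u' = (u − v)/(1 − uv/c²), taking u = β_B and v = β_A.
u' = (-0.690 − 0.113) / (1 − (0.113)(-0.690)) = -0.8033/1.0782 = -0.7451.
u' = -0.7451 × 3.00 × 10^8 m/s.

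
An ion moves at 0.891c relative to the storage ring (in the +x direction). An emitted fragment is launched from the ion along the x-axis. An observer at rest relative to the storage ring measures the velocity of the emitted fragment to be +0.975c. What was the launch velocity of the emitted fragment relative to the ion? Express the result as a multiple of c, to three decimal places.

+0.640c

Invert the composition law: u' = (u − v)/(1 − uv/c²).
u' = (0.975 − 0.891) / (1 − (0.975)(0.891)) = 0.0840/0.1313 = 0.6399.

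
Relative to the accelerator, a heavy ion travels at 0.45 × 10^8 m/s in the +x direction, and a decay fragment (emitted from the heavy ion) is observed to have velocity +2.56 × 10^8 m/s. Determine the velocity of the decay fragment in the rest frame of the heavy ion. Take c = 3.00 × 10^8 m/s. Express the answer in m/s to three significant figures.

v = 0.150c, u = 0.853c.
Invert the composition law: u' = (u − v)/(1 − uv/c²).
u' = (0.853 − 0.150) / (1 − (0.853)(0.150)) = 0.7033/0.8720 = 0.8066.
u' = 0.8066 × 3.00 × 10^8 m/s.

+2.42 × 10^8 m/s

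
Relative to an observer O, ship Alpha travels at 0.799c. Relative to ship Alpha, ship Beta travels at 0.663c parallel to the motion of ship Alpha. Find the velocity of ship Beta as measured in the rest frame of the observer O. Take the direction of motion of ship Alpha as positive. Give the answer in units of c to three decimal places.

With v = 0.799 and u' = 0.663 (in units of c),
u = (u' + v)/(1 + u'v/c²):
u = (0.663 + 0.799) / (1 + 0.663·0.799) = 1.4620/1.5297 = 0.9557
(Galilean addition would give +1.462c, exceeding c.)

0.956c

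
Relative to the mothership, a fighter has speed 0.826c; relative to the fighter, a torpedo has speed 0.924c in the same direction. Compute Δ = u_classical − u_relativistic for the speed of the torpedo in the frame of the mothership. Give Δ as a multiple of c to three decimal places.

Galilean: u_cl = 0.924 + 0.826 = 1.7500.
Relativistic: u_rel = (0.924 + 0.826) / (1 + 0.924·0.826) = 1.7500/1.7632 = 0.9925.
Δ = 1.7500 − 0.9925 = 0.7575.
(The classical prediction exceeds c; the relativistic result does not.)

Δ = 0.757c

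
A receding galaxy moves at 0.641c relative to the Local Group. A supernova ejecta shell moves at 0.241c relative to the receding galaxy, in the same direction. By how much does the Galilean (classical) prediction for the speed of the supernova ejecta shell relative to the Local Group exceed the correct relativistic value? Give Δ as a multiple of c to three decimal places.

Δ = 0.118c

Galilean: u_cl = 0.241 + 0.641 = 0.8820.
Relativistic: u_rel = (0.241 + 0.641) / (1 + 0.241·0.641) = 0.8820/1.1545 = 0.7640.
Δ = 0.8820 − 0.7640 = 0.1180.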